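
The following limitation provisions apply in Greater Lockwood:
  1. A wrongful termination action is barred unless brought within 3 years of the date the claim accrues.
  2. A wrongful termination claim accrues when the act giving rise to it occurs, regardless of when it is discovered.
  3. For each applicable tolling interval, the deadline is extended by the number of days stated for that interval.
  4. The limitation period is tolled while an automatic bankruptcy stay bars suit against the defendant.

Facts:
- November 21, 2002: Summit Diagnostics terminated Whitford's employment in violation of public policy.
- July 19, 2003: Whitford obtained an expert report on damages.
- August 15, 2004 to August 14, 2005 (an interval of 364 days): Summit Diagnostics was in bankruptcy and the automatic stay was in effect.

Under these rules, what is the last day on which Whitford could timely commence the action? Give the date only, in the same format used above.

The claim accrued on November 21, 2002, when the wrongful act occurred.
3 years from November 21, 2002 is November 21, 2005.
Because the automatic bankruptcy stay ran from August 15, 2004 to August 14, 2005, the deadline is extended by 364 days to November 20, 2006.
None of the other events listed affects the running of the period under the stated rules.

November 20, 2006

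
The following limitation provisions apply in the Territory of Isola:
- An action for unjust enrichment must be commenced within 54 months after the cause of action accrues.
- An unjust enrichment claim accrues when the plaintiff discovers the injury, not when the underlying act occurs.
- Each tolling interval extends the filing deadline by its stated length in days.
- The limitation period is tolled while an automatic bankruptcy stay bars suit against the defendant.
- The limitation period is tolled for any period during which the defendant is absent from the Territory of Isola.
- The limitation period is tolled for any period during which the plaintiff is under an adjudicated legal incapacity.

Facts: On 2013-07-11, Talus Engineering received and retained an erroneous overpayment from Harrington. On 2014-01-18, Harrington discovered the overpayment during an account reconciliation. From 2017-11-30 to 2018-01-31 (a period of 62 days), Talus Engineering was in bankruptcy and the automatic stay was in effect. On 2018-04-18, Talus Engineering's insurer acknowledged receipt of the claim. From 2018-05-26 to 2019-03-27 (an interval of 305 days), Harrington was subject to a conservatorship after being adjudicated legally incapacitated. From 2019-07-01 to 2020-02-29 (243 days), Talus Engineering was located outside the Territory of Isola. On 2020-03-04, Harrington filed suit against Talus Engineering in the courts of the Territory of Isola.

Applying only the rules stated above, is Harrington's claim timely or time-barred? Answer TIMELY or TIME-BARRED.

The claim did not accrue until Harrington discovered the injury on 2014-01-18; the 2013-07-11 act date does not start the clock under the stated rule.
54 months from 2014-01-18 is 2018-07-18.
Because the automatic bankruptcy stay ran from 2017-11-30 to 2018-01-31, the deadline is extended by 62 days to 2018-09-18.
The plaintiff's legal incapacity from 2018-05-26 to 2019-03-27 tolled the period for 305 days, extending the deadline to 2019-07-20.
Because the defendant's absence from the jurisdiction ran from 2019-07-01 to 2020-02-29, the deadline is extended by 243 days to 2020-03-19.
Nothing else in the chronology tolls or restarts the period.
The 2020-03-04 filing precedes the 2020-03-19 deadline; the claim is timely.

TIMELY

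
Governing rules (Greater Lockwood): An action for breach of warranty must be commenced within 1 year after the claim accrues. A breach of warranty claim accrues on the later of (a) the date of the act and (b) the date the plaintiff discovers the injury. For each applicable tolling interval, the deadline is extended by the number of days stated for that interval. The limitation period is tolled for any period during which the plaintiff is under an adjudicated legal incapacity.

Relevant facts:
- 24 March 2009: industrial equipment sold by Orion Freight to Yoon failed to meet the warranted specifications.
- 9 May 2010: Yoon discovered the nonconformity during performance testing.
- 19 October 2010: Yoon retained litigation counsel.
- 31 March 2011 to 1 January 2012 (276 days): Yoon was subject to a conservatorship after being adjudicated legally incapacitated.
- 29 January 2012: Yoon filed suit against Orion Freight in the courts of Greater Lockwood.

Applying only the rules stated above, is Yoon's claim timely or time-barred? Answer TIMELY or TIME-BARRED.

TIMELY

Because discovery on 9 May 2010 post-dates the 24 March 2009 act, accrual under the later-of rule falls on 9 May 2010.
1 year from 9 May 2010 is 9 May 2011.
The plaintiff's legal incapacity from 31 March 2011 to 1 January 2012 tolled the period for 276 days, extending the deadline to 9 February 2012.
Nothing else in the chronology tolls or restarts the period.
Yoon filed on 29 January 2012, before the 9 February 2012 deadline, so the action is timely.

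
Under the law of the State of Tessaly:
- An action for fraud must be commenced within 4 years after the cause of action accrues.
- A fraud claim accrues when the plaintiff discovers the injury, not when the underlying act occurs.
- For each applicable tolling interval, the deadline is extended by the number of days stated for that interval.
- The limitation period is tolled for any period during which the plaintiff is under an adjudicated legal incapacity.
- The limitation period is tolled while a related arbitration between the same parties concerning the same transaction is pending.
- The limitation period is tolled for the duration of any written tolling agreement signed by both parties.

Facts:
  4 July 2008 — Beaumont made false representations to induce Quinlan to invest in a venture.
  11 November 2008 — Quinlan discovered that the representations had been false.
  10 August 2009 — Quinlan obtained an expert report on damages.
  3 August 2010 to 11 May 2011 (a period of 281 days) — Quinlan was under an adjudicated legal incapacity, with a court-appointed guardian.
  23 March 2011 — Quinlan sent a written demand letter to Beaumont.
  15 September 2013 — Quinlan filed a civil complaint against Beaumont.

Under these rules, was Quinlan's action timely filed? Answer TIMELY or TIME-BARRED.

The claim did not accrue until Quinlan discovered the injury on 11 November 2008; the 4 July 2008 act date does not start the clock under the stated rule.
Adding the 4 years base period to 11 November 2008 gives a deadline of 11 November 2012, before any tolling.
The plaintiff's legal incapacity from 3 August 2010 to 11 May 2011 tolled the period for 281 days, extending the deadline to 19 August 2013.
Nothing else in the chronology tolls or restarts the period.
Filing on 15 September 2013 missed the 19 August 2013 deadline — the action is time-barred.

TIME-BARRED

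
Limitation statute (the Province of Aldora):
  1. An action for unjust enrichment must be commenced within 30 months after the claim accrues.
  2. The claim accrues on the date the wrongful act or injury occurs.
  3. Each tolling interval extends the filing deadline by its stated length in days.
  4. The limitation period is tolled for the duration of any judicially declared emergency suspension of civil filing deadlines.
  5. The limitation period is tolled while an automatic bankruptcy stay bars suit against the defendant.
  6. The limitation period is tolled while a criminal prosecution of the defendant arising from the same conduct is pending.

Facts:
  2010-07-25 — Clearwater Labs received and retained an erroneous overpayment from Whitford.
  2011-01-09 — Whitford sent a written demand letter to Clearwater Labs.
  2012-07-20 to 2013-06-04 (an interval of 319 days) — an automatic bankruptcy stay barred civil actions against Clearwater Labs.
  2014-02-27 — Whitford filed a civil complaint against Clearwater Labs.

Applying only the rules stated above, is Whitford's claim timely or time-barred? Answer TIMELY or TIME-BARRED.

The claim accrued on 2010-07-25, the date of the act.
Adding the 30 months base period to 2010-07-25 gives a deadline of 2013-01-25, before any tolling.
The automatic bankruptcy stay from 2012-07-20 to 2013-06-04 tolled the period for 319 days, extending the deadline to 2013-12-10.
The other events in the timeline have no effect on the limitation period under the stated rules.
Whitford filed on 2014-02-27, after the 2013-12-10 deadline, so the action is time-barred.

TIME-BARRED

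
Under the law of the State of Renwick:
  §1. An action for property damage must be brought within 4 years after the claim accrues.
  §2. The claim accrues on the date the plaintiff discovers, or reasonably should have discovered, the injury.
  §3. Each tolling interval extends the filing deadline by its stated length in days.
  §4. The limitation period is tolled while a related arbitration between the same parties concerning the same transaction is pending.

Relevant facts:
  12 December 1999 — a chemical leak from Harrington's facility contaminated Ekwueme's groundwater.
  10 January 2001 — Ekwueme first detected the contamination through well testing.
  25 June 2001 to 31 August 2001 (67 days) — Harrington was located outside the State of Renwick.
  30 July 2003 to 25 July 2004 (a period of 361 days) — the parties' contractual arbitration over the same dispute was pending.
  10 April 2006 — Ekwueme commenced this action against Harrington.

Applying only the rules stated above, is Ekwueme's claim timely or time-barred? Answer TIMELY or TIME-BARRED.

Under the discovery rule, the claim accrued on 10 January 2001, when Ekwueme discovered the injury — not on the 12 December 1999 date of the underlying act.
The untolled deadline — 4 years after 10 January 2001 — is 10 January 2005.
The period was tolled for 361 days by the pending related arbitration (30 July 2003 to 25 July 2004), pushing the deadline to 6 January 2006.
No stated provision tolls the period for the defendant's absence, so the interval from 25 June 2001 to 31 August 2001 has no effect on the deadline.
The 10 April 2006 filing falls after the 6 January 2006 deadline; the claim is time-barred.

TIME-BARRED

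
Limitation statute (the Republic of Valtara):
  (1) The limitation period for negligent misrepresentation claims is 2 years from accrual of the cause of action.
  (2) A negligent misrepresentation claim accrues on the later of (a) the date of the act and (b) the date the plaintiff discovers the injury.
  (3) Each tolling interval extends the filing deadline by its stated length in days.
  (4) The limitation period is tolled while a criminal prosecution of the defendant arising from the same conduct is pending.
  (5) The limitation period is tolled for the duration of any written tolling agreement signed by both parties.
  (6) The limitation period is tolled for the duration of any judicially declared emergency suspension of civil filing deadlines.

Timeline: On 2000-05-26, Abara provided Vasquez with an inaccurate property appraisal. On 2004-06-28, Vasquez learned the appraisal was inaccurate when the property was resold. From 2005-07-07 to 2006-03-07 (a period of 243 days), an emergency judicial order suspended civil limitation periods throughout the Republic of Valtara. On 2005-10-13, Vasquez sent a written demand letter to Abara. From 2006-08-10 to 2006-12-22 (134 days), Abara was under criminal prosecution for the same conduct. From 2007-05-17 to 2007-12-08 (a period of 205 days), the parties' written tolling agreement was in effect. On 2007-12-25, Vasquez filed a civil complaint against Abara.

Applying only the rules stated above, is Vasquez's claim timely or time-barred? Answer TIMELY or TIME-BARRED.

TIMELY

Taking the later of the act (2000-05-26) and discovery (2004-06-28), the claim accrued on 2004-06-28.
The untolled deadline — 2 years after 2004-06-28 — is 2006-06-28.
The period was tolled for 243 days by the emergency suspension of filing deadlines (2005-07-07 to 2006-03-07), pushing the deadline to 2007-02-26.
The pending criminal prosecution from 2006-08-10 to 2006-12-22 tolled the period for 134 days, extending the deadline to 2007-07-10.
The written tolling agreement from 2007-05-17 to 2007-12-08 tolled the period for 205 days, extending the deadline to 2008-01-31.
Nothing else in the chronology tolls or restarts the period.
The 2007-12-25 filing precedes the 2008-01-31 deadline; the claim is timely.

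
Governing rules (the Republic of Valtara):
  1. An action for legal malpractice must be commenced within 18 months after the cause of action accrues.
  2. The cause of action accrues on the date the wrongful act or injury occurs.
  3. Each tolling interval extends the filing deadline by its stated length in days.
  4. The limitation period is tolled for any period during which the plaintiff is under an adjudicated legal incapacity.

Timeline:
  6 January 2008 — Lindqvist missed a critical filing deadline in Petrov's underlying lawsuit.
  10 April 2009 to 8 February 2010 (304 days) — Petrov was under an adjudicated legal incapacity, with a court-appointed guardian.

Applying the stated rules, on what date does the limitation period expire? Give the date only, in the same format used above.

The limitation period began to run on 6 January 2008.
Adding the 18 months base period to 6 January 2008 gives a deadline of 6 July 2009, before any tolling.
The plaintiff's legal incapacity from 10 April 2009 to 8 February 2010 tolled the period for 304 days, extending the deadline to 6 May 2010.

6 May 2010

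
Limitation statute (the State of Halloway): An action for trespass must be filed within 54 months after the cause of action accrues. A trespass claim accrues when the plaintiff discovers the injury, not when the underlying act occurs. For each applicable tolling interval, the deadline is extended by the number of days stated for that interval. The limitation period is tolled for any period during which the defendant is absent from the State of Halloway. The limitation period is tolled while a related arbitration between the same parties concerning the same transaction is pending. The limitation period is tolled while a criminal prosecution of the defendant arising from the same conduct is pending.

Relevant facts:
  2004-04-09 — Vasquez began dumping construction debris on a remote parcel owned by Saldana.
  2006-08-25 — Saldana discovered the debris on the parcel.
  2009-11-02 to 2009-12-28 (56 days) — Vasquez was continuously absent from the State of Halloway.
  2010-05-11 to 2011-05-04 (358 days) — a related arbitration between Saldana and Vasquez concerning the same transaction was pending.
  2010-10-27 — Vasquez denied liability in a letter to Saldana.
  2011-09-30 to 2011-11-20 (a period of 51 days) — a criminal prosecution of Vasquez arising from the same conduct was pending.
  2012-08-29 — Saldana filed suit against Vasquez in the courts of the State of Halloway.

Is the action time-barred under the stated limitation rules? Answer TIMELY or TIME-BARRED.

The claim did not accrue until Saldana discovered the injury on 2006-08-25; the 2004-04-09 act date does not start the clock under the stated rule.
54 months from 2006-08-25 is 2011-02-25.
The defendant's absence from the jurisdiction from 2009-11-02 to 2009-12-28 tolled the period for 56 days, extending the deadline to 2011-04-22.
The period was tolled for 358 days by the pending related arbitration (2010-05-11 to 2011-05-04), pushing the deadline to 2012-04-14.
The period was tolled for 51 days by the pending criminal prosecution (2011-09-30 to 2011-11-20), pushing the deadline to 2012-06-04.
None of the other events listed affects the running of the period under the stated rules.
Saldana filed on 2012-08-29, after the 2012-06-04 deadline, so the action is time-barred.

TIME-BARRED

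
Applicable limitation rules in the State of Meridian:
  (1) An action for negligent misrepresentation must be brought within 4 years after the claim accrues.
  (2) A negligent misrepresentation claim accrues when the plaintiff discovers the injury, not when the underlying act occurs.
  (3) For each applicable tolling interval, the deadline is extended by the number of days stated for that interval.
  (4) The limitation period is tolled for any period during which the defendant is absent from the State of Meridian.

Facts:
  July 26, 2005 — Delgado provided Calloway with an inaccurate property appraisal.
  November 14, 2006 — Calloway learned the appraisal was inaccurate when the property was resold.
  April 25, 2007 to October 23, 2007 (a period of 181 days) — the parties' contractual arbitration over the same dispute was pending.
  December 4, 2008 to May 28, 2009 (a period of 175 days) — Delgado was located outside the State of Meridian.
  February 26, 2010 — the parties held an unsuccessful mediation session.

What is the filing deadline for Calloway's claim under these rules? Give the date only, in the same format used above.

May 8, 2011

Accrual is tied to discovery, so the period began on November 14, 2006 rather than on July 26, 2005 when the act occurred.
Adding the 4 years base period to November 14, 2006 gives a deadline of November 14, 2010, before any tolling.
Because the defendant's absence from the jurisdiction ran from December 4, 2008 to May 28, 2009, the deadline is extended by 175 days to May 8, 2011.
The pending related arbitration from April 25, 2007 to October 23, 2007 does not toll the period, because no stated rule makes a pending arbitration a tolling event.
Nothing else in the chronology tolls or restarts the period.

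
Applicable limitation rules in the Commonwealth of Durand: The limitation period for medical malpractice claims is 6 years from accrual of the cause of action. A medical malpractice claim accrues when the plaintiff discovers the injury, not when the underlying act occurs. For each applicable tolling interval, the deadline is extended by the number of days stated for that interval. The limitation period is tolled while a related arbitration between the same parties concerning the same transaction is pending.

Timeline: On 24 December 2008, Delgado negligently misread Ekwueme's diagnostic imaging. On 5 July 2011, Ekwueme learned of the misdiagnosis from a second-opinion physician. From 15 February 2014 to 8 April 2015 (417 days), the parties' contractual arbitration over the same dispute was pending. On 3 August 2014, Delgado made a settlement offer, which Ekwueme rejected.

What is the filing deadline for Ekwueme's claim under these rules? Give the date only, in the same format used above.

26 August 2018

Under the discovery rule, the claim accrued on 5 July 2011, when Ekwueme discovered the injury — not on the 24 December 2008 date of the underlying act.
The untolled deadline — 6 years after 5 July 2011 — is 5 July 2017.
The pending related arbitration from 15 February 2014 to 8 April 2015 tolled the period for 417 days, extending the deadline to 26 August 2018.
None of the other events listed affects the running of the period under the stated rules.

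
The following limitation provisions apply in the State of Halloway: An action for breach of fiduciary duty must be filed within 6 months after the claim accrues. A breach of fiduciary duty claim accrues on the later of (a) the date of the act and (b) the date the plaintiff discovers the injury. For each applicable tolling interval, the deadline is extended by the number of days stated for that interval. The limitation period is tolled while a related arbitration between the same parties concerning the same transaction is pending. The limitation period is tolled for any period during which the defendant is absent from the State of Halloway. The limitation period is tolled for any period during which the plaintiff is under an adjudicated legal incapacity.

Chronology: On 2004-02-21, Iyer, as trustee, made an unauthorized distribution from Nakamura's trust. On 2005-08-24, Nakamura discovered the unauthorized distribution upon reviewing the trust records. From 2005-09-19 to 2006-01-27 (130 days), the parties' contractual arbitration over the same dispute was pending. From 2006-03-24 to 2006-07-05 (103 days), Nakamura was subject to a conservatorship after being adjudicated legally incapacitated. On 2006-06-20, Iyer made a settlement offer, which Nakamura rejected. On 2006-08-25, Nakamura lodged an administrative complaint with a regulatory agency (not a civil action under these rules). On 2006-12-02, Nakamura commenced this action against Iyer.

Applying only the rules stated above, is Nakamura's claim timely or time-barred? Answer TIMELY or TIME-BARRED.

TIME-BARRED

The claim accrued on 2005-08-24 — the later of the 2004-02-21 act and the 2005-08-24 discovery.
The untolled deadline — 6 months after 2005-08-24 — is 2006-02-24.
The period was tolled for 130 days by the pending related arbitration (2005-09-19 to 2006-01-27), pushing the deadline to 2006-07-04.
The plaintiff's legal incapacity from 2006-03-24 to 2006-07-05 tolled the period for 103 days, extending the deadline to 2006-10-15.
Nothing else in the chronology tolls or restarts the period.
The 2006-12-02 filing falls after the 2006-10-15 deadline; the claim is time-barred.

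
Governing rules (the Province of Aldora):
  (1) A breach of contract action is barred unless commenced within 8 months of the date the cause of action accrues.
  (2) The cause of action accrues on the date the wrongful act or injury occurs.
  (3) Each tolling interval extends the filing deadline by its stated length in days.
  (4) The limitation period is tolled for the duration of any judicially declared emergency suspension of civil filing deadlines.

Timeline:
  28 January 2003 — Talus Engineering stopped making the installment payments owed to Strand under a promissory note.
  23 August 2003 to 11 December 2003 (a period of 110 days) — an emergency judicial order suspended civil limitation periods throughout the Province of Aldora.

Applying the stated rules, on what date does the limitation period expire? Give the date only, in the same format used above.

The cause of action accrued on 28 January 2003, the date of the act.
8 months from 28 January 2003 is 28 September 2003.
The emergency suspension of filing deadlines from 23 August 2003 to 11 December 2003 tolled the period for 110 days, extending the deadline to 16 January 2004.

16 January 2004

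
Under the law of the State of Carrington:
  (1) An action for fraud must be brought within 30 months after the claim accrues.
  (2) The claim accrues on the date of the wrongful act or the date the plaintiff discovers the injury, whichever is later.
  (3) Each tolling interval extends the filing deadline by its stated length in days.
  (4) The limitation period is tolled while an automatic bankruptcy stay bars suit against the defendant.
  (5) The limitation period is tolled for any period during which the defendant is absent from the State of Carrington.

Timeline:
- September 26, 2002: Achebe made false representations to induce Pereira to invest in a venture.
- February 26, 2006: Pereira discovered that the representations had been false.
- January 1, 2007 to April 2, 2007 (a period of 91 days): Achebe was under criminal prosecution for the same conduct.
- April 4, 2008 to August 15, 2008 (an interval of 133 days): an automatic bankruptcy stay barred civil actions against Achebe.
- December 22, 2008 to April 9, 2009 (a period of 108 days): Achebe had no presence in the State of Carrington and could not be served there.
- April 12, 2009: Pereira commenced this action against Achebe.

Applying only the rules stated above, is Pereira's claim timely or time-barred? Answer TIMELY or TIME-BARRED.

TIMELY

Because discovery on February 26, 2006 post-dates the September 26, 2002 act, accrual under the later-of rule falls on February 26, 2006.
Adding the 30 months base period to February 26, 2006 gives a deadline of August 26, 2008, before any tolling.
The automatic bankruptcy stay from April 4, 2008 to August 15, 2008 tolled the period for 133 days, extending the deadline to January 6, 2009.
The period was tolled for 108 days by the defendant's absence from the jurisdiction (December 22, 2008 to April 9, 2009), pushing the deadline to April 24, 2009.
Although a criminal prosecution ran from January 1, 2007 to April 2, 2007, the stated rules do not make that a tolling event, so it is disregarded.
Pereira filed on April 12, 2009, before the April 24, 2009 deadline, so the action is timely.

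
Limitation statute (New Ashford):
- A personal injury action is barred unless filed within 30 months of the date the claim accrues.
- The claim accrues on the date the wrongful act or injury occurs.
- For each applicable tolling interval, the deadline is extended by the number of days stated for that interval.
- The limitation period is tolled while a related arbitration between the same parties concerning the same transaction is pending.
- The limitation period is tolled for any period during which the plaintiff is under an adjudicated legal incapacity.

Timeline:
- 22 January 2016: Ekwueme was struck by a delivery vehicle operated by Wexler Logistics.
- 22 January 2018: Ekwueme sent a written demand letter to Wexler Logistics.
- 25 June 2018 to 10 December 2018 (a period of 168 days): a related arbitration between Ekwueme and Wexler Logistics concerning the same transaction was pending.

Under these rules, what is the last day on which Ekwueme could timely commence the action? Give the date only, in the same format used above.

The limitation period began to run on 22 January 2016.
30 months from 22 January 2016 is 22 July 2018.
The period was tolled for 168 days by the pending related arbitration (25 June 2018 to 10 December 2018), pushing the deadline to 6 January 2019.
The other events in the timeline have no effect on the limitation period under the stated rules.

6 January 2019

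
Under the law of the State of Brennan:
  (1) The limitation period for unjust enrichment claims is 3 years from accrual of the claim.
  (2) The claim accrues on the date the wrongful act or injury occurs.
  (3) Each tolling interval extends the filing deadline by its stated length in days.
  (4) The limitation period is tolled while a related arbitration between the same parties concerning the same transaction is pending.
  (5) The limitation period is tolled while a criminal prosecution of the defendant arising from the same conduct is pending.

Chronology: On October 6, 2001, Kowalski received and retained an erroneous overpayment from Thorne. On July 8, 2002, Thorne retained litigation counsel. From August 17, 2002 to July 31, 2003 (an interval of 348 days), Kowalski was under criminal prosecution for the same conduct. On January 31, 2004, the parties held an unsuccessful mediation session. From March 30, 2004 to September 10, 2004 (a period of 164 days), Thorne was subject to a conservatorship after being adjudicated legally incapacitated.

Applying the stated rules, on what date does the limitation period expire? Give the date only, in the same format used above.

The limitation period began to run on October 6, 2001.
The untolled deadline — 3 years after October 6, 2001 — is October 6, 2004.
Because the pending criminal prosecution ran from August 17, 2002 to July 31, 2003, the deadline is extended by 348 days to September 19, 2005.
No stated provision tolls the period for the plaintiff's incapacity, so the interval from March 30, 2004 to September 10, 2004 has no effect on the deadline.
Nothing else in the chronology tolls or restarts the period.

September 19, 2005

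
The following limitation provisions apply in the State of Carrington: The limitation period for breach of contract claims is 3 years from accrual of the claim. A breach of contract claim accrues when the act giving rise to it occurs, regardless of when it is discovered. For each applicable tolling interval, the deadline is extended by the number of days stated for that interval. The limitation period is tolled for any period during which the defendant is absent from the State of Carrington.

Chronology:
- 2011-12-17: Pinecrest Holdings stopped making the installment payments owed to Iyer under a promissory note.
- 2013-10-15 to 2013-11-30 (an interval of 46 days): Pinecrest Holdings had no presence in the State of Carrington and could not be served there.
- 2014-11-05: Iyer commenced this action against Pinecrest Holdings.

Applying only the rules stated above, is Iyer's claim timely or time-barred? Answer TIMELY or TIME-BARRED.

TIMELY

The claim accrued on 2011-12-17, when the wrongful act occurred.
The untolled deadline — 3 years after 2011-12-17 — is 2014-12-17.
The defendant's absence from the jurisdiction from 2013-10-15 to 2013-11-30 tolled the period for 46 days, extending the deadline to 2015-02-01.
Iyer filed on 2014-11-05, before the 2015-02-01 deadline, so the action is timely.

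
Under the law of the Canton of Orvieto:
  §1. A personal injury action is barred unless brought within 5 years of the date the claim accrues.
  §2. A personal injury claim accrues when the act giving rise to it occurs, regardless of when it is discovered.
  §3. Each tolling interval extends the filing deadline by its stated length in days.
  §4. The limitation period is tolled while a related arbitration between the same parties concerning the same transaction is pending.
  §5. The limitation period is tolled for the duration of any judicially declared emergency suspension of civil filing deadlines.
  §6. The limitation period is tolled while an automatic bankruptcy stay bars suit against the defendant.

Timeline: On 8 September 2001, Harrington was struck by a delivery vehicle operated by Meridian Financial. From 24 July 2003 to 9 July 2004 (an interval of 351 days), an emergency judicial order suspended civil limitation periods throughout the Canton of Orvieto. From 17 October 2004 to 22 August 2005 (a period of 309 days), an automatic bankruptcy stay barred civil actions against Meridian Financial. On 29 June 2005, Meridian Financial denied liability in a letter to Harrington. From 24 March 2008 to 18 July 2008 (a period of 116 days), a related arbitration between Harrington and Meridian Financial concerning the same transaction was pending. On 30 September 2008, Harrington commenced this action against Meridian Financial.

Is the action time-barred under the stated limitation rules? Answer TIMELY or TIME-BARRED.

The limitation period began to run on 8 September 2001.
5 years from 8 September 2001 is 8 September 2006.
The period was tolled for 351 days by the emergency suspension of filing deadlines (24 July 2003 to 9 July 2004), pushing the deadline to 25 August 2007.
Because the automatic bankruptcy stay ran from 17 October 2004 to 22 August 2005, the deadline is extended by 309 days to 29 June 2008.
The period was tolled for 116 days by the pending related arbitration (24 March 2008 to 18 July 2008), pushing the deadline to 23 October 2008.
None of the other events listed affects the running of the period under the stated rules.
The 30 September 2008 filing precedes the 23 October 2008 deadline; the claim is timely.

TIMELY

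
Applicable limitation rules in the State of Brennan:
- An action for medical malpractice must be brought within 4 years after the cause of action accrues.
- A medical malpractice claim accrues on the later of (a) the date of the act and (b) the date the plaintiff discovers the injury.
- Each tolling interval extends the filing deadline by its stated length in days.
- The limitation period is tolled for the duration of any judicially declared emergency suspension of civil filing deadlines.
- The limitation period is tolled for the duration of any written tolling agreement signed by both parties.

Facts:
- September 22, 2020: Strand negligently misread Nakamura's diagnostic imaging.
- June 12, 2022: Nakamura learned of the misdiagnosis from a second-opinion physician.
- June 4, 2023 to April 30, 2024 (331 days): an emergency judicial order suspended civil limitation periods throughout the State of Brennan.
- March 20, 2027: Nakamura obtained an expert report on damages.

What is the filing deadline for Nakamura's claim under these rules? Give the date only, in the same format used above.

Taking the later of the act (September 22, 2020) and discovery (June 12, 2022), the claim accrued on June 12, 2022.
Adding the 4 years base period to June 12, 2022 gives a deadline of June 12, 2026, before any tolling.
The period was tolled for 331 days by the emergency suspension of filing deadlines (June 4, 2023 to April 30, 2024), pushing the deadline to May 9, 2027.
Nothing else in the chronology tolls or restarts the period.

May 9, 2027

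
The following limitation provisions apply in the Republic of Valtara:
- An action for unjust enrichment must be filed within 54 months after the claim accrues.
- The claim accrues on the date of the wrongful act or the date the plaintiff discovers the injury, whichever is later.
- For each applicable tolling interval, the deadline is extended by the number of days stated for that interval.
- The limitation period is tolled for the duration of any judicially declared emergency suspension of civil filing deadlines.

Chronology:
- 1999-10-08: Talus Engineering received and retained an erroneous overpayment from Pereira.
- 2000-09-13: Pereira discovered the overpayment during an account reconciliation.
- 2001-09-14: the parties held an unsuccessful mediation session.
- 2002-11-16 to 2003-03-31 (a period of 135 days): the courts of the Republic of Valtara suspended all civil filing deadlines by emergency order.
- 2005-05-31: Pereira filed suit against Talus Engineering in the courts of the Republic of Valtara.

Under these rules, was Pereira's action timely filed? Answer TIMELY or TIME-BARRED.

TIMELY

Taking the later of the act (1999-10-08) and discovery (2000-09-13), the claim accrued on 2000-09-13.
54 months from 2000-09-13 is 2005-03-13.
The emergency suspension of filing deadlines from 2002-11-16 to 2003-03-31 tolled the period for 135 days, extending the deadline to 2005-07-26.
The other events in the timeline have no effect on the limitation period under the stated rules.
Filing on 2005-05-31 beat the 2005-07-26 deadline — the action is timely.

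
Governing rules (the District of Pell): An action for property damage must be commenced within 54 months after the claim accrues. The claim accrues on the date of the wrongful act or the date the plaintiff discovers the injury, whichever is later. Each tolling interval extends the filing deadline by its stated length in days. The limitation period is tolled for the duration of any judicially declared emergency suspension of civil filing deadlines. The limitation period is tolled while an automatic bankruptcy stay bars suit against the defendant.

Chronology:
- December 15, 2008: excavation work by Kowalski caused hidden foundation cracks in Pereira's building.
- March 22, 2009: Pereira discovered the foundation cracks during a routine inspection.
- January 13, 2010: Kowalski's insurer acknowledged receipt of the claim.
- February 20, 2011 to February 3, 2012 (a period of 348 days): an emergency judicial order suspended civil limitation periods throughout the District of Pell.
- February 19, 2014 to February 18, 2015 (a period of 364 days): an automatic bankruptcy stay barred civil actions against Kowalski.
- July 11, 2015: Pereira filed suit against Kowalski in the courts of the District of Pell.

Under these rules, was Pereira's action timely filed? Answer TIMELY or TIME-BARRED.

TIMELY

Because discovery on March 22, 2009 post-dates the December 15, 2008 act, accrual under the later-of rule falls on March 22, 2009.
Adding the 54 months base period to March 22, 2009 gives a deadline of September 22, 2013, before any tolling.
The emergency suspension of filing deadlines from February 20, 2011 to February 3, 2012 tolled the period for 348 days, extending the deadline to September 5, 2014.
The automatic bankruptcy stay from February 19, 2014 to February 18, 2015 tolled the period for 364 days, extending the deadline to September 4, 2015.
The other events in the timeline have no effect on the limitation period under the stated rules.
Pereira filed on July 11, 2015, before the September 4, 2015 deadline, so the action is timely.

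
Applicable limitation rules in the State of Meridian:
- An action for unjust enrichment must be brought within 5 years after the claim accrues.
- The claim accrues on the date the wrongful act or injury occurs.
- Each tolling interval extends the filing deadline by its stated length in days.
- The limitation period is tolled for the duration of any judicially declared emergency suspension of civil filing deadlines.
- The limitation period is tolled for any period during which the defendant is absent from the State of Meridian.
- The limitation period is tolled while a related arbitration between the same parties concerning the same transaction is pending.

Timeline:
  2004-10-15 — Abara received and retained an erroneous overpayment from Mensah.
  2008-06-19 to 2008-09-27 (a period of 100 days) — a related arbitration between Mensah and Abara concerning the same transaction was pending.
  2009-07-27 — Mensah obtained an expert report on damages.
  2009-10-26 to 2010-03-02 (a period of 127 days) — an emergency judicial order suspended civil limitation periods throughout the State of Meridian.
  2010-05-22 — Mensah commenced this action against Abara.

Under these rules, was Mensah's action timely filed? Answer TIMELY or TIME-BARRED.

The limitation period began to run on 2004-10-15.
Adding the 5 years base period to 2004-10-15 gives a deadline of 2009-10-15, before any tolling.
The period was tolled for 100 days by the pending related arbitration (2008-06-19 to 2008-09-27), pushing the deadline to 2010-01-23.
The period was tolled for 127 days by the emergency suspension of filing deadlines (2009-10-26 to 2010-03-02), pushing the deadline to 2010-05-30.
The other events in the timeline have no effect on the limitation period under the stated rules.
Mensah filed on 2010-05-22, before the 2010-05-30 deadline, so the action is timely.

TIMELY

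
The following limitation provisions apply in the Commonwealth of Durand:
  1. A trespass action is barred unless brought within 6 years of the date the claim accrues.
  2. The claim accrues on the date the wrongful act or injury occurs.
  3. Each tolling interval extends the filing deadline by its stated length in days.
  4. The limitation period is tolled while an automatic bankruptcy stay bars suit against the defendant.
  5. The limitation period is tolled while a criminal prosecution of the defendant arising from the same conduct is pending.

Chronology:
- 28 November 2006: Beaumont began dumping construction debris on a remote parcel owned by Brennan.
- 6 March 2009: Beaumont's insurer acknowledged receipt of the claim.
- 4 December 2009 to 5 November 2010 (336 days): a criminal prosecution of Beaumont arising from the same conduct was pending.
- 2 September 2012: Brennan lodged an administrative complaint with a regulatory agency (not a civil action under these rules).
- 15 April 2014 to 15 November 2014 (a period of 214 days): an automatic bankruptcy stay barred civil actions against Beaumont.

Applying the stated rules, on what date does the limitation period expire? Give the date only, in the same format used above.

30 October 2013

The limitation period began to run on 28 November 2006.
6 years from 28 November 2006 is 28 November 2012.
The period was tolled for 336 days by the pending criminal prosecution (4 December 2009 to 5 November 2010), pushing the deadline to 30 October 2013.
The automatic bankruptcy stay from 15 April 2014 to 15 November 2014 began after the period had already run on 30 October 2013, so it has no tolling effect.
None of the other events listed affects the running of the period under the stated rules.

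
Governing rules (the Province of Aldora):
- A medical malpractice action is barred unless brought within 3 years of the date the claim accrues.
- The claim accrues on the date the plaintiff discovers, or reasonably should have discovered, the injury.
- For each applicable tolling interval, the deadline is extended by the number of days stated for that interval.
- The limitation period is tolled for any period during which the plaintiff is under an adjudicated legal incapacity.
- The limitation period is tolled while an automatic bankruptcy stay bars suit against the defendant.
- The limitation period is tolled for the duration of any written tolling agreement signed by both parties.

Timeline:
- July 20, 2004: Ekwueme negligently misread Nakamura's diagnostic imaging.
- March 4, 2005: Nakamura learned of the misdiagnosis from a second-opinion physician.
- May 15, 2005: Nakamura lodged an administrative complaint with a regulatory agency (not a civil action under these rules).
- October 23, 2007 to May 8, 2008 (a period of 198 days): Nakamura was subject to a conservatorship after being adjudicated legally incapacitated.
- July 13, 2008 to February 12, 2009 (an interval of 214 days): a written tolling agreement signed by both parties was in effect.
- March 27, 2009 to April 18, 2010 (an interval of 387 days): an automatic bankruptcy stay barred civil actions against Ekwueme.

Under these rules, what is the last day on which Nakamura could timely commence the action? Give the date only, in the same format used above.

Accrual is tied to discovery, so the period began on March 4, 2005 rather than on July 20, 2004 when the act occurred.
3 years from March 4, 2005 is March 4, 2008.
Because the plaintiff's legal incapacity ran from October 23, 2007 to May 8, 2008, the deadline is extended by 198 days to September 18, 2008.
The period was tolled for 214 days by the written tolling agreement (July 13, 2008 to February 12, 2009), pushing the deadline to April 20, 2009.
The period was tolled for 387 days by the automatic bankruptcy stay (March 27, 2009 to April 18, 2010), pushing the deadline to May 12, 2010.
Nothing else in the chronology tolls or restarts the period.

May 12, 2010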